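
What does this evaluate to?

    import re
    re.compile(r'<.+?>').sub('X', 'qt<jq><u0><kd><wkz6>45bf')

The `?` after the quantifier makes it lazy — it takes as little as possible before letting the rest of the pattern try.
`sub` substitutes 'X' at each match site.

'qtXXXX45bf'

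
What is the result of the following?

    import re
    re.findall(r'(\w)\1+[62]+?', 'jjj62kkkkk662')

`\1` is not a pattern — it's the concrete string captured by group 1, re-applied verbatim.
With a single group, `findall` returns only what that group captured — 2 items.

['j', 'k']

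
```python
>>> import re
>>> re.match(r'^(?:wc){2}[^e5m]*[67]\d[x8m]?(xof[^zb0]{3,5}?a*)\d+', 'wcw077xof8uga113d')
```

None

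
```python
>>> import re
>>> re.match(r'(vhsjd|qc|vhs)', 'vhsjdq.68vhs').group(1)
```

The match spans [0:5] → 'vhsjd'.
Captured: group 1 = 'vhsjd'.

'vhsjd'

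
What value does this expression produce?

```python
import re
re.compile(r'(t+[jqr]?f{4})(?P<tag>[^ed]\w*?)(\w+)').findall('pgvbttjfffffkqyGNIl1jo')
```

This matches one or more of a literal 't', then optionally one of [jqr], then exactly 4 of the literal 'f' (captured); then any character except [ed], then zero or more of a word character (lazy) (captured as 'tag'); then one or more of a word character (captured).
With the lazy modifier that quantifier settles for the fewest repetitions that let the rest of the pattern succeed (the atoms after it are unaffected and can still be greedy).
Matches: at [4:22] match 'ttjfffffkqyGNIl1jo', groups = ('ttjffff', 'f', 'kqyGNIl1jo').
3 groups means the one result is a tuple of 3 captured strings — 1 here.

[('ttjffff', 'f', 'kqyGNIl1jo')]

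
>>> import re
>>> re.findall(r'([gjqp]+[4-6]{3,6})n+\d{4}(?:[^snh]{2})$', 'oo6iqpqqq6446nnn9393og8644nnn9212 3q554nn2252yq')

['q554']

This matches one or more of one of [gjqp], then 3 to 6 of a character in [4-6] (captured); then one or more of a literal 'n', then exactly 4 of a digit; then exactly 2 of any character except [snh] (non-capturing group); then anchored at the end.
Scanning left to right: at [35:47] match 'q554nn2252yq', group 1 = 'q554'.
With a single group, `findall` returns only what that group captured — 1 item.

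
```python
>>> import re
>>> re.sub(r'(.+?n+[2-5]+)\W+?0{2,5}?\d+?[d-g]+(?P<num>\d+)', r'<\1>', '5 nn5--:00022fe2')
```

Pattern: one or more of any character (lazy), then one or more of the literal 'n', then one or more of a character in [2-5] (captured); then one or more of a non-word character (lazy); then 2 to 5 of a literal '0' (lazy), then one or more of a digit (lazy), then one or more of a character in [d-g]; then one or more of a digit (captured as 'num').
Matches: at [0:16] → '5 nn5--:00022fe2'.
`\1` in the replacement pulls in group 1's text for each match.

'<5 nn5>'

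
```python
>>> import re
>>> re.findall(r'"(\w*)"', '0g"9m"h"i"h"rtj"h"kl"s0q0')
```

Walking the string: at [2:6] match '"9m"', group 1 = '9m'; at [7:10] match '"i"', group 1 = 'i'; at [11:16] match '"rtj"', group 1 = 'rtj'; at [17:21] match '"kl"', group 1 = 'kl'.
`findall` collects group 1 from each match (4 total).

['9m', 'i', 'rtj', 'kl']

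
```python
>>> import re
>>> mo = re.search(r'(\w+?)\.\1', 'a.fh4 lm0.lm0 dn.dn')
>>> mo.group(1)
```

The match spans [6:13] → 'lm0.lm0'.
Captured: group 1 = 'lm0'.

'lm0'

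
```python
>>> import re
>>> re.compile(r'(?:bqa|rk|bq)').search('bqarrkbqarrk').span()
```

(0, 3)

Alternation tries branches left to right and keeps the first one that lets the overall match succeed at that position.
The match spans [0:3] → 'bqa'.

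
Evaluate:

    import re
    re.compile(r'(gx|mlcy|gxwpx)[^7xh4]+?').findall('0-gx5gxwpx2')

Alternation tries branches left to right and keeps the first one that lets the overall match succeed at that position.
Because there's exactly one group, `findall` drops the full match and keeps group 1 from each hit.

['gx', 'gx']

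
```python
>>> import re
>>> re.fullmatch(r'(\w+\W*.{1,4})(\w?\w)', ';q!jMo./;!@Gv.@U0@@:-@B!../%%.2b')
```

None

For `fullmatch`, every character of the input must be accounted for by the pattern.
Here there's no way to consume every character, so the call returns None.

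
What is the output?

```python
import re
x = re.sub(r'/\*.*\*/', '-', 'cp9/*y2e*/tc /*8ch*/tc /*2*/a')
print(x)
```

Matches: at [3:28] → '/*y2e*/tc /*8ch*/tc /*2*/'.
Every occurrence is swapped for '-'.

cp9-a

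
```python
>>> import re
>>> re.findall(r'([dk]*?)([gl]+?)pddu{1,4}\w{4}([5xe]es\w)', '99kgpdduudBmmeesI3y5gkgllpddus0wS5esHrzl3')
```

[('k', 'g', 'eesI'), ('k', 'gll', '5esH')]

The pattern matches zero or more of one of [dk] (lazy) (captured); then one or more of one of [gl] (lazy) (captured); then the literal 'pdd', then 1 to 4 of the literal 'u', then exactly 4 of a word character; then one of [5xe], then the literal 'es', then a word character (captured).
Scanning left to right: at [2:17] match 'kgpdduudBmmeesI', groups = ('k', 'g', 'eesI'); at [21:37] match 'kgllpddus0wS5esH', groups = ('k', 'gll', '5esH').
Multiple groups make `findall` return tuples — one 3-tuple for each match.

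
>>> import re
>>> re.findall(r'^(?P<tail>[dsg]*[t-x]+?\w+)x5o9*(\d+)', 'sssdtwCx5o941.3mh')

This matches anchored at the start of the string; then zero or more of one of [dsg], then one or more of a character in [t-x] (lazy), then one or more of a word character (captured as 'tail'); then the literal 'x5o', then zero or more of a literal '9'; then one or more of a digit (captured).
Scanning left to right: at [0:13] match 'sssdtwCx5o941', groups = ('sssdtwC', '41').
`findall` packs the 2 group values into a tuple for every match.

[('sssdtwC', '41')]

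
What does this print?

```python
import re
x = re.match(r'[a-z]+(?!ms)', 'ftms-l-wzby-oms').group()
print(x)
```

ftms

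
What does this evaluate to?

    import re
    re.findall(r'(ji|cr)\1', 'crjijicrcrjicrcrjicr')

A backreference is literal: `\1` must see the identical characters the first group matched.
Matches: at [2:6] match 'jiji', group 1 = 'ji'; at [6:10] match 'crcr', group 1 = 'cr'; at [12:16] match 'crcr', group 1 = 'cr'.
`findall` collects group 1 from each match (3 total).

['ji', 'cr', 'cr']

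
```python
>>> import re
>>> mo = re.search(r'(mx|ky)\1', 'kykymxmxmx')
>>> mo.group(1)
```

A backreference is literal: `\1` must see the identical characters the first group matched.
`search` walks the string left to right and returns the first match it finds.
The match spans [0:4] → 'kyky'.
Captured: group 1 = 'ky'.

'ky'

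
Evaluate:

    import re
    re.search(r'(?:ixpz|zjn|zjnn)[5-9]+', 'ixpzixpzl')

Here nothing in the string fits, so the call returns None.

None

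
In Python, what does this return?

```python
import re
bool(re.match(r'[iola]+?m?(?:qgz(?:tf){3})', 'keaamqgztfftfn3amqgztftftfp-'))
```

With `match`, the pattern is implicitly anchored at the beginning.
Here the pattern fails at index 0, so the call returns None, and `bool(None)` is False.

False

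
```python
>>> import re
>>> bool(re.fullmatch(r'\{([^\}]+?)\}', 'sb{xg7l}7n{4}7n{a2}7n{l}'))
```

For `fullmatch`, every character of the input must be accounted for by the pattern.
Here there's no way to consume every character, so the call returns None, and `bool(None)` is False.

False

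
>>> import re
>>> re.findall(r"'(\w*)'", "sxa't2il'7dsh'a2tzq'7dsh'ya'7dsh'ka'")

Matches: at [3:9] match "'t2il'", group 1 = 't2il'; at [13:20] match "'a2tzq'", group 1 = 'a2tzq'; at [24:28] match "'ya'", group 1 = 'ya'; at [32:36] match "'ka'", group 1 = 'ka'.
One capturing group, so `findall` returns just the captured substring from each match — 4 in all.

['t2il', 'a2tzq', 'ya', 'ka']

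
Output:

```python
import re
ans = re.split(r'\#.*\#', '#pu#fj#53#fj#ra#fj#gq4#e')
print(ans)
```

Each match becomes a cut point; 2 segments remain.

['', 'e']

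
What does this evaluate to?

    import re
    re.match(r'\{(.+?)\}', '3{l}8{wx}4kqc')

With `match`, the pattern is implicitly anchored at the beginning.
Here the string doesn't start with a match, so the call returns None.

None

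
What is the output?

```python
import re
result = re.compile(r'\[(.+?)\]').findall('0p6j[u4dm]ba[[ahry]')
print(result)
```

['u4dm', '[ahry']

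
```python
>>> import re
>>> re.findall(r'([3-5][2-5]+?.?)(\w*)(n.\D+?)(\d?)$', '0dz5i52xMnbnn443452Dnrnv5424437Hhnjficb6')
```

The pattern matches a character in [3-5], then one or more of a character in [2-5] (lazy), then optionally any character (captured); then zero or more of a word character (captured); then a literal 'n', then any character, then one or more of a non-digit (lazy) (captured); then optionally a digit (captured); then anchored at the end.
Matches: at [5:40] match '52xMnbnn443452Dnrnv5424437Hhnjficb6', groups = ('52x', 'Mnbnn443452Dnrnv5424437Hh', 'njficb', '6').
`findall` packs the 4 group values into a tuple for every match.

[('52x', 'Mnbnn443452Dnrnv5424437Hh', 'njficb', '6')]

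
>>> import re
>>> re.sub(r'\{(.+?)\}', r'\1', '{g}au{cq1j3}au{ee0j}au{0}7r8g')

A `+?`/`*?`/`{m,n}?` starts at its minimum and grows only as far as needed for what follows to match.
Matches: at [0:3] → '{g}'; at [5:12] → '{cq1j3}'; at [14:20] → '{ee0j}'; at [22:25] → '{0}'.
Each match is replaced using the text its own group 1 captured.

'gaucq1j3auee0jau07r8g'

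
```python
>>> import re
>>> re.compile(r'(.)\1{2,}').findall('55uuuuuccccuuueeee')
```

['u', 'c', 'u', 'e']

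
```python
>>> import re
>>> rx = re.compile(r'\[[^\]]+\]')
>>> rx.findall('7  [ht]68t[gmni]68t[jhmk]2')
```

['[ht]', '[gmni]', '[jhmk]']

Matches: at [3:7] → '[ht]'; at [10:16] → '[gmni]'; at [19:25] → '[jhmk]'.
With no groups in the pattern, `findall` gives back each whole match — 3 here.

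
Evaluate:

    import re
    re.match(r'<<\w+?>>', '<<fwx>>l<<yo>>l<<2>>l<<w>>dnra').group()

'<<fwx>>'

`re.match` only tries the pattern at the start of the string.
The match spans [0:7] → '<<fwx>>'.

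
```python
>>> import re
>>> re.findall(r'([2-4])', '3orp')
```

['3']

This matches a character in [2-4] (captured).
Because there's exactly one group, `findall` drops the full match and keeps group 1 from the one hit.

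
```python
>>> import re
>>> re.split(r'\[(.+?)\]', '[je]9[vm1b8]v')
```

The group in the pattern means `split` returns the separators' captures alongside the pieces.

['', 'je', '9', 'vm1b8', 'v']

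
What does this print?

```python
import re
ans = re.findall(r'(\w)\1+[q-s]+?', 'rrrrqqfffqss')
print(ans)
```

['r', 'f']

`\1` has to match the exact text group 1 already captured.
With a single group, `findall` returns only what that group captured — 2 items.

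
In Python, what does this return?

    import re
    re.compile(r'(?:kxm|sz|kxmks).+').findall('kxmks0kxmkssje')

['kxmks0kxmkssje']

Matches: at [0:14] → 'kxmks0kxmkssje'.
`findall` yields the raw match text (1 of them) because the pattern has no groups.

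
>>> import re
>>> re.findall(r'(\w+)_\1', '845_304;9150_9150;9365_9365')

`\1` has to match the exact text group 1 already captured.
With a single group, `findall` returns only what that group captured — 2 items.

['9150', '9365']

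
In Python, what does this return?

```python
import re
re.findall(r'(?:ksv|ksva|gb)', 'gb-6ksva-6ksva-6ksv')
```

['gb', 'ksv', 'ksv', 'ksv']

Branches in `(...|...)` are attempted left-to-right; the first branch that allows the whole pattern to succeed is taken.
Since nothing is captured, `findall` lists the 4 matched substrings directly.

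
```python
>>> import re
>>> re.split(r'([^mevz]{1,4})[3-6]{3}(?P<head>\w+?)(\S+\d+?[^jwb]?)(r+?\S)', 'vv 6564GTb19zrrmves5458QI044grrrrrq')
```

['vv', ' 6', 'G', 'Tb19zrrmves5458QI044g', 'rr', 'rrrq']

Because the quantifier is non-greedy, it stops expanding at the earliest point where the rest of the pattern can succeed.
Because the pattern has a capturing group, `split` also inserts each captured text between the pieces.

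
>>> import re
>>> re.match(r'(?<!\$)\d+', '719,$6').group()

A negative assertion filters positions out without eating any characters.
With `match`, the pattern is implicitly anchored at the beginning.
The match spans [0:3] → '719'.

'719'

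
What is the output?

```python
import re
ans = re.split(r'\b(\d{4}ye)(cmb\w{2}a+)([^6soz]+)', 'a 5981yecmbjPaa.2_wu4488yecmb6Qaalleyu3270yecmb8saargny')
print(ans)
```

The pattern matches a word boundary (`\b`, zero-width); then exactly 4 of a digit, then the literal 'ye' (captured); then the literal 'cmb', then exactly 2 of a word character, then one or more of the literal 'a' (captured); then one or more of any character except [6soz] (captured).
With a capturing group present, the delimiter's captured portion is kept in the result list.

['a ', '5981ye', 'cmbjPaa', '.2_wu4488yecmb', '6Qaalleyu3270yecmb8saargny']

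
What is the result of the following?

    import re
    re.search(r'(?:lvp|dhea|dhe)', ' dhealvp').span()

(1, 5)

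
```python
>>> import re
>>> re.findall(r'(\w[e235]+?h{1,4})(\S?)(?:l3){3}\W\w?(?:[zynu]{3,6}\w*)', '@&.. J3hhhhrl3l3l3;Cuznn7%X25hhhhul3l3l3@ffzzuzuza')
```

Pattern: a word character, then one or more of one of [e235] (lazy), then 1 to 4 of the literal 'h' (captured); then optionally a non-whitespace character (captured); then the literal 'l3' repeated 3 times, then a non-word character, then optionally a word character; then 3 to 6 of one of [zynu], then zero or more of a word character (non-capturing group).
`findall` packs the 2 group values into a tuple for every match.

[('J3hhhh', 'r')]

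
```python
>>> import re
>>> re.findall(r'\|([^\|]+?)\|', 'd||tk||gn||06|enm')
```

Scanning left to right: at [2:6] match '|tk|', group 1 = 'tk'; at [6:10] match '|gn|', group 1 = 'gn'; at [10:14] match '|06|', group 1 = '06'.
With a single group, `findall` returns only what that group captured — 3 items.

['tk', 'gn', '06']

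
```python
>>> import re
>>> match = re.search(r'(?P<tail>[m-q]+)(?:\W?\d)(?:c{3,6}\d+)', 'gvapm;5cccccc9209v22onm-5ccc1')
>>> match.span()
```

(3, 17)

The match spans [3:17] → 'pm;5cccccc9209'.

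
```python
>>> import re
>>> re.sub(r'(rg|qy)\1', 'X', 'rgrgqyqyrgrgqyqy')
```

'XXXX'

A backreference is literal: `\1` must see the identical characters the first group matched.
`sub` substitutes 'X' at each match site.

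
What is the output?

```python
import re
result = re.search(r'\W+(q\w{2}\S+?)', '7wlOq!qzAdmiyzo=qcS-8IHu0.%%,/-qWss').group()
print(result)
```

!qzAd

Pattern: one or more of a non-word character; then a literal 'q', then exactly 2 of a word character, then one or more of a non-whitespace character (lazy) (captured).
The match spans [5:10] → '!qzAd'.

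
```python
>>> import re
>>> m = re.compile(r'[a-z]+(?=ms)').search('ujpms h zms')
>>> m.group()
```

'ujp'

The `(?=…)`/`(?<=…)` assertion just peeks at neighbouring text; it doesn't advance the match position.
`search` walks the string left to right and returns the first match it finds.
The match spans [0:3] → 'ujp'.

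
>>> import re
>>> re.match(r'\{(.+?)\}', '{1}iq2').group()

`match` is anchored at position 0; if the pattern doesn't fit there, it returns None.
The match spans [0:3] → '{1}'.

'{1}'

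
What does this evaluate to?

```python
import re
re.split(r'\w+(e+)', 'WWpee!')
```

['', 'e', '!']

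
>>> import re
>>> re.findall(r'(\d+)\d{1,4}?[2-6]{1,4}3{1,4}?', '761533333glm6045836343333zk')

Pattern: one or more of a digit (captured); then 1 to 4 of a digit (lazy); then 1 to 4 of a character in [2-6], then 1 to 4 of the literal '3' (lazy).
Matches: at [0:9] match '761533333', group 1 = '761533'; at [12:25] match '6045836343333', group 1 = '6045836343'.
With a single group, `findall` returns only what that group captured — 2 items.

['761533', '6045836343']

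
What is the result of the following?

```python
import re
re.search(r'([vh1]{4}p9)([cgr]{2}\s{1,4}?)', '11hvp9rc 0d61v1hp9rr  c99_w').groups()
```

The match spans [0:9] → '11hvp9rc '.
Captured: group 1 = '11hvp9', group 2 = 'rc '.

('11hvp9', 'rc ')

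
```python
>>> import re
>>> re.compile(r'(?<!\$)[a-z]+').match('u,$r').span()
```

The negative lookahead/lookbehind blocks any match where the forbidden context is present.
`re.match` only tries the pattern at the start of the string.
The match spans [0:1] → 'u'.

(0, 1)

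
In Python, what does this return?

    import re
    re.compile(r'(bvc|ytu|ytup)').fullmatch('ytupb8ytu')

None

`fullmatch` succeeds only if the pattern covers the string from start to end.
Here there's no way to consume every character, so the call returns None.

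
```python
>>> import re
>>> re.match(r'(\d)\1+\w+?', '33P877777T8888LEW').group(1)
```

'3'

The match spans [0:3] → '33P'.
Captured: group 1 = '3'.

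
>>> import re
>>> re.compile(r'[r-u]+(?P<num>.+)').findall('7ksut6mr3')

['6mr3']

The pattern matches one or more of a character in [r-u]; then one or more of any character (captured as 'num').
Matches: at [2:9] match 'sut6mr3', group 1 = '6mr3'.
One capturing group, so `findall` returns just the captured substring from the one match — 1 in all.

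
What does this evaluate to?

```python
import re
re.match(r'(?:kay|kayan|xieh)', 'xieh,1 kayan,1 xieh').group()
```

'xieh'

With `match`, the pattern is implicitly anchored at the beginning.
The match spans [0:4] → 'xieh'.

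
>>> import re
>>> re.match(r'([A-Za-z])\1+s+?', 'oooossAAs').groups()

A backreference is literal: `\1` must see the identical characters the first group matched.
With `match`, the pattern is implicitly anchored at the beginning.
The match spans [0:5] → 'oooos'.
Captured: group 1 = 'o'.

('o',)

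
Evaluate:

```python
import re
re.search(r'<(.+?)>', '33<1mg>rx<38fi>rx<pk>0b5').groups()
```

The match spans [2:7] → '<1mg>'.
Captured: group 1 = '1mg'.

('1mg',)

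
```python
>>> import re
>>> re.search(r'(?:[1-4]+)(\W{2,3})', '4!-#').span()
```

(0, 4)

This matches one or more of a character in [1-4] (non-capturing group); then 2 to 3 of a non-word character (captured).
The match spans [0:4] → '4!-#'.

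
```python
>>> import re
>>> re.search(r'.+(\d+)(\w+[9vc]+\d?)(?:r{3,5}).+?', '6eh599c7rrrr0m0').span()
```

(0, 13)

With the lazy modifier that quantifier settles for the fewest repetitions that let the rest of the pattern succeed (the atoms after it are unaffected and can still be greedy).
The match spans [0:13] → '6eh599c7rrrr0'.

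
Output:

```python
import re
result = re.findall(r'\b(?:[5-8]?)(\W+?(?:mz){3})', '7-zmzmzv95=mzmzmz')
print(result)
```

['=mzmzmz']

The pattern matches a word boundary (`\b`, zero-width); then optionally a character in [5-8] (non-capturing group); then one or more of a non-word character (lazy), then the literal 'mz' repeated 3 times (captured).
With a single group, `findall` returns only what that group captured — 1 item.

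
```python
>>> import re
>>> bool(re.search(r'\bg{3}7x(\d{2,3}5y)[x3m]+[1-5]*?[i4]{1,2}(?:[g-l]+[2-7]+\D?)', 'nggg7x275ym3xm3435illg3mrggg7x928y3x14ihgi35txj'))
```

False

The pattern matches a word boundary (`\b`, zero-width); then exactly 3 of the literal 'g', then the literal '7x'; then 2 to 3 of a digit, then the literal '5y' (captured); then one or more of one of [x3m], then zero or more of a character in [1-5] (lazy), then 1 to 2 of one of [i4]; then one or more of a character in [g-l], then one or more of a character in [2-7], then optionally a non-digit (non-capturing group).
Unlike `match`, `search` isn't anchored — it looks for the pattern anywhere in the string.
Here nothing in the string fits, so the call returns None, and `bool(None)` is False.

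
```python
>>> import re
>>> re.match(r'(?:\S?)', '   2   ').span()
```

Pattern: optionally a non-whitespace character (non-capturing group).
`re.match` won't scan ahead — the pattern has to work from the very first character.
The match spans [0:0] → ''.

(0, 0)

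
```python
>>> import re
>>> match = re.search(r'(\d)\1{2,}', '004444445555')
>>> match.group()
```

`\1` is not a pattern — it's the concrete string captured by group 1, re-applied verbatim.
`re.search` scans for the first position where the pattern succeeds.
The match spans [2:8] → '444444'.
Captured: group 1 = '4'.

'444444'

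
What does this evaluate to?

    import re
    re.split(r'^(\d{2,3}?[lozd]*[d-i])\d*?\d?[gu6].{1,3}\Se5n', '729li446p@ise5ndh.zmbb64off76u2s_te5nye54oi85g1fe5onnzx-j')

This matches anchored at the start of the string; then 2 to 3 of a digit (lazy), then zero or more of one of [lozd], then a character in [d-i] (captured); then zero or more of a digit (lazy), then optionally a digit, then one of [gu6]; then 1 to 3 of any character, then a non-whitespace character, then the literal 'e5n'.
With a capturing group present, the delimiter's captured portion is kept in the result list.

['', '729li', 'dh.zmbb64off76u2s_te5nye54oi85g1fe5onnzx-j']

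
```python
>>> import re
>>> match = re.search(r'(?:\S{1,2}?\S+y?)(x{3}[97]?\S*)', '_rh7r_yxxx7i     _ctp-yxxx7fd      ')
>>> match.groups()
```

This matches 1 to 2 of a non-whitespace character (lazy), then one or more of a non-whitespace character, then optionally the literal 'y' (non-capturing group); then exactly 3 of the literal 'x', then optionally one of [97], then zero or more of a non-whitespace character (captured).
`search` walks the string left to right and returns the first match it finds.
The match spans [0:12] → '_rh7r_yxxx7i'.
Captured: group 1 = 'xxx7i'.

('xxx7i',)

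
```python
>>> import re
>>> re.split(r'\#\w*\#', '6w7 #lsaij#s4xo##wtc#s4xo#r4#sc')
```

Splitting on the pattern gives 4 pieces.

['6w7 ', 's4xo', 'wtc', 'r4#sc']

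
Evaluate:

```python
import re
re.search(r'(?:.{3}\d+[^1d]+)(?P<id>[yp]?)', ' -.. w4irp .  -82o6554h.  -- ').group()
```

This matches exactly 3 of any character, then one or more of a digit, then one or more of any character except [1d] (non-capturing group); then optionally one of [yp] (captured as 'id').
`search` walks the string left to right and returns the first match it finds.
The match spans [3:29] → '. w4irp .  -82o6554h.  -- '.
Captured: group 1 = ''.

'. w4irp .  -82o6554h.  -- '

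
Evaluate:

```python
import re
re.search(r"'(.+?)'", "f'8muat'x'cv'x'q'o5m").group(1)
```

'8muat'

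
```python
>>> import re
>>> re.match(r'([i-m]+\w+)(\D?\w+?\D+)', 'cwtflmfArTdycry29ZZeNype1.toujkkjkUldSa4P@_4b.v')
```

None

The pattern matches one or more of a character in [i-m], then one or more of a word character (captured); then optionally a non-digit, then one or more of a word character (lazy), then one or more of a non-digit (captured).
With `match`, the pattern is implicitly anchored at the beginning.
Here position 0 doesn't satisfy it, so the call returns None.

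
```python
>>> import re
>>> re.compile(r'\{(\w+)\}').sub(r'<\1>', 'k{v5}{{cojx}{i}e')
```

'k<v5>{<cojx><i>e'

`\1` in the replacement pulls in group 1's text for each match.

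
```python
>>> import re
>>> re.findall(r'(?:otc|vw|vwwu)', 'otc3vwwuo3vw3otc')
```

Alternation tries branches left to right and keeps the first one that lets the overall match succeed at that position.
Walking the string: at [0:3] → 'otc'; at [4:6] → 'vw'; at [10:12] → 'vw'; at [13:16] → 'otc'.
No capturing groups, so `findall` returns the 4 full match strings.

['otc', 'vw', 'vw', 'otc']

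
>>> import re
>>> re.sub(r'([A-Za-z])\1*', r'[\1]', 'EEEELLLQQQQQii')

'[E][L][Q][i]'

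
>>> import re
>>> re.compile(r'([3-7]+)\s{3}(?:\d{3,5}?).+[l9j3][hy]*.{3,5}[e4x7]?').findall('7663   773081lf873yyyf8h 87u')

One capturing group, so `findall` returns just the captured substring from the one match — 1 in all.

['7663']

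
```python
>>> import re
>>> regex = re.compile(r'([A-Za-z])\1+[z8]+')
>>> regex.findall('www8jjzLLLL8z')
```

['w', 'j', 'L']

`\1` has to match the exact text group 1 already captured.
Walking the string: at [0:4] match 'www8', group 1 = 'w'; at [4:7] match 'jjz', group 1 = 'j'; at [7:13] match 'LLLL8z', group 1 = 'L'.
Because there's exactly one group, `findall` drops the full match and keeps group 1 from each hit.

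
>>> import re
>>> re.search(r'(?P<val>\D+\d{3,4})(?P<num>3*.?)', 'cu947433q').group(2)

'33q'

The pattern matches one or more of a non-digit, then 3 to 4 of a digit (captured as 'val'); then zero or more of a literal '3', then optionally any character (captured as 'num').
`re.search` scans for the first position where the pattern succeeds.
The match spans [0:9] → 'cu947433q'.
Captured: group 1 = 'cu9474', group 2 = '33q'.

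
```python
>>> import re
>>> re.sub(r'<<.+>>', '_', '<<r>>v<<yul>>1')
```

`sub` substitutes '_' at each match site.

'_1'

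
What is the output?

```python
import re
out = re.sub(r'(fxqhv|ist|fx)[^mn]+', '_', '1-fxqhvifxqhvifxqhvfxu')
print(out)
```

Matches: at [2:22] → 'fxqhvifxqhvifxqhvfxu'.
Every occurrence is swapped for '_'.

1-_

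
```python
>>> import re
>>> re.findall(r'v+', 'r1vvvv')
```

['vvvv']

Pattern: one or more of a literal 'v'.
No capturing groups, so `findall` returns the 1 full match string.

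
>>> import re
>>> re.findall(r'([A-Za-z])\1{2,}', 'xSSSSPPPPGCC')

The backreference `\1` re-matches whatever the first group consumed, character for character.
Scanning left to right: at [1:5] match 'SSSS', group 1 = 'S'; at [5:9] match 'PPPP', group 1 = 'P'.
`findall` collects group 1 from each match (2 total).

['S', 'P']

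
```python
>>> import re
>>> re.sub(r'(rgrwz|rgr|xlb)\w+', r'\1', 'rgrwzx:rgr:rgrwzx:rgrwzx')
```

'rgrwz:rgr:rgrwz:rgrwz'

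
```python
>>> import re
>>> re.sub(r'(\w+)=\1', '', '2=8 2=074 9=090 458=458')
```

After group 1 captures some text, `\1` only succeeds where that same text appears again.
Matches: at [16:23] → '458=458'.
Every occurrence is swapped for ''.

'2=8 2=074 9=090 '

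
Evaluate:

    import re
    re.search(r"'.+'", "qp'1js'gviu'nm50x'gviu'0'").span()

The match spans [2:25] → "'1js'gviu'nm50x'gviu'0'".

(2, 25)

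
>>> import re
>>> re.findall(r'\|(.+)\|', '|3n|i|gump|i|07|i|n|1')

['3n|i|gump|i|07|i|n']

With a single group, `findall` returns only what that group captured — 1 item.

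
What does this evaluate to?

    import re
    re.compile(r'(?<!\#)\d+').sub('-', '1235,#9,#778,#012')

The negative lookahead/lookbehind blocks any match where the forbidden context is present.
Matches: at [0:4] → '1235'; at [10:12] → '78'; at [15:17] → '12'.
Every occurrence is swapped for '-'.

'-,#9,#7-,#0-'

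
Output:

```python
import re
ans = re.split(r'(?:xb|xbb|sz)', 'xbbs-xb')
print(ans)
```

Alternation tries branches left to right and keeps the first one that lets the overall match succeed at that position.
Splitting on the pattern gives 3 pieces.

['', 'bs-', '']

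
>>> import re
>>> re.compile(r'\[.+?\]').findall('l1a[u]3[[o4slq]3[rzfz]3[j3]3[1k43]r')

['[u]', '[[o4slq]', '[rzfz]', '[j3]', '[1k43]']

Matches: at [3:6] → '[u]'; at [7:15] → '[[o4slq]'; at [16:22] → '[rzfz]'; at [23:27] → '[j3]'; at [28:34] → '[1k43]'.
With no groups in the pattern, `findall` gives back each whole match — 5 here.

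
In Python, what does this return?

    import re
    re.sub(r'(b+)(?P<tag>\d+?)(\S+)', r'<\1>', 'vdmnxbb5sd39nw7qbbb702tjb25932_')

'vdmnx<bb>'

The pattern matches one or more of a literal 'b' (captured); then one or more of a digit (lazy) (captured as 'tag'); then one or more of a non-whitespace character (captured).
Each match is replaced using the text its own group 1 captured.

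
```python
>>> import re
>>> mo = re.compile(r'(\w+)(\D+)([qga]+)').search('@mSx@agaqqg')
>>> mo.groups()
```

Pattern: one or more of a word character (captured); then one or more of a non-digit (captured); then one or more of one of [qga] (captured).
`re.search` tries every starting position until one works.
The match spans [1:11] → 'mSx@agaqqg'.
Captured: group 1 = 'mSx', group 2 = '@agaqq', group 3 = 'g'.

('mSx', '@agaqq', 'g')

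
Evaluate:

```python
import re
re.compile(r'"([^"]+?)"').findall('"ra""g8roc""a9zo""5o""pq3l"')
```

Scanning left to right: at [0:4] match '"ra"', group 1 = 'ra'; at [4:11] match '"g8roc"', group 1 = 'g8roc'; at [11:17] match '"a9zo"', group 1 = 'a9zo'; at [17:21] match '"5o"', group 1 = '5o'; at [21:27] match '"pq3l"', group 1 = 'pq3l'.
`findall` collects group 1 from each match (5 total).

['ra', 'g8roc', 'a9zo', '5o', 'pq3l']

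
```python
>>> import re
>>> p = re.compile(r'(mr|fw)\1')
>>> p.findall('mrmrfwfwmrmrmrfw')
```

['mr', 'fw', 'mr']

The backreference `\1` re-matches whatever the first group consumed, character for character.
Walking the string: at [0:4] match 'mrmr', group 1 = 'mr'; at [4:8] match 'fwfw', group 1 = 'fw'; at [8:12] match 'mrmr', group 1 = 'mr'.
With a single group, `findall` returns only what that group captured — 3 items.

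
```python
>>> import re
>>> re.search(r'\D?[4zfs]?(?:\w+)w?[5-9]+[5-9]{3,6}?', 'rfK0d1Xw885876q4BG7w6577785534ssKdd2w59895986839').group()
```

'rfK0d1Xw885876q4BG7w6577785534ssKdd2w598959868'

The match spans [0:46] → 'rfK0d1Xw885876q4BG7w6577785534ssKdd2w598959868'.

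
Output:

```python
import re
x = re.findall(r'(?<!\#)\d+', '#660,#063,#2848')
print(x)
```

The negative lookaround is zero-width — it rules out positions where the adjacent text would match, without consuming anything.
Scanning left to right: at [2:4] → '60'; at [7:9] → '63'; at [12:15] → '848'.
Since nothing is captured, `findall` lists the 3 matched substrings directly.

['60', '63', '848']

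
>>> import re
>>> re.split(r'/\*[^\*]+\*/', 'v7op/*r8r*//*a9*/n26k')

['v7op', '', 'n26k']

Splitting on the pattern gives 3 pieces.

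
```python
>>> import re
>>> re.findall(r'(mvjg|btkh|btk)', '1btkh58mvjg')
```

Alternation isn't longest-match — the leftmost alternative that fits at this position is chosen.
Matches: at [1:5] match 'btkh', group 1 = 'btkh'; at [7:11] match 'mvjg', group 1 = 'mvjg'.
Because there's exactly one group, `findall` drops the full match and keeps group 1 from each hit.

['btkh', 'mvjg']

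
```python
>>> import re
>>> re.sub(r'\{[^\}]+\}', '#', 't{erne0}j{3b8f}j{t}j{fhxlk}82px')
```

`sub` substitutes '#' at each match site.

't#j#j#j#82px'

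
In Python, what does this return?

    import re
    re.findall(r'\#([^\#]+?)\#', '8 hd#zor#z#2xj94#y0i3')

['zor', '2xj94']

Walking the string: at [4:9] match '#zor#', group 1 = 'zor'; at [10:17] match '#2xj94#', group 1 = '2xj94'.
One capturing group, so `findall` returns just the captured substring from each match — 2 in all.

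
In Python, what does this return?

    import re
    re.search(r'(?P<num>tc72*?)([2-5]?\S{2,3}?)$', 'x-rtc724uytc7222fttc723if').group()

Pattern: the literal 'tc7', then zero or more of a literal '2' (lazy) (captured as 'num'); then optionally a character in [2-5], then 2 to 3 of a non-whitespace character (lazy) (captured); then anchored at the end.
`re.search` tries every starting position until one works.
The match spans [18:25] → 'tc723if'.
Captured: group 1 = 'tc7', group 2 = '23if'.

'tc723if'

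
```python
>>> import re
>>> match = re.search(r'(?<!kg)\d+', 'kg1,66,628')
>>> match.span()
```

(4, 6)

The negative lookaround is zero-width — it rules out positions where the adjacent text would match, without consuming anything.
`search` walks the string left to right and returns the first match it finds.
The match spans [4:6] → '66'.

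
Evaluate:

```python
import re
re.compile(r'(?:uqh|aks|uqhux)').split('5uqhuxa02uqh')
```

['5', 'uxa02', '']

`|` is ordered: at each position the engine commits to the first alternative that works.
The string is cut at each match, leaving 3 pieces.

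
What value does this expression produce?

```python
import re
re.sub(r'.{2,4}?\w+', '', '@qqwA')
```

Each match is replaced by ''.

''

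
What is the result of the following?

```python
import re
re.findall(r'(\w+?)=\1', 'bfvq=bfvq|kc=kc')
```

['bfvq', 'kc']

The backreference `\1` re-matches whatever the first group consumed, character for character.
Because there's exactly one group, `findall` drops the full match and keeps group 1 from each hit.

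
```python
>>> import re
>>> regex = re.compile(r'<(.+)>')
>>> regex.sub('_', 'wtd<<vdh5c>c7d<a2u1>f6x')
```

Matches: at [3:20] → '<<vdh5c>c7d<a2u1>'.
Every occurrence is swapped for '_'.

'wtd_f6x'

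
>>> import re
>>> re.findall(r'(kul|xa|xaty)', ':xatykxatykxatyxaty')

`|` is ordered: at each position the engine commits to the first alternative that works.
Walking the string: at [1:3] match 'xa', group 1 = 'xa'; at [6:8] match 'xa', group 1 = 'xa'; at [11:13] match 'xa', group 1 = 'xa'; at [15:17] match 'xa', group 1 = 'xa'.
One capturing group, so `findall` returns just the captured substring from each match — 4 in all.

['xa', 'xa', 'xa', 'xa']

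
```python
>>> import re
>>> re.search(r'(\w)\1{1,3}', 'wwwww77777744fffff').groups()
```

The match spans [0:4] → 'wwww'.
Captured: group 1 = 'w'.

('w',)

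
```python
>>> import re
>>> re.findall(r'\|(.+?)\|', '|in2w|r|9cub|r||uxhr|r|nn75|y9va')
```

['in2w', '9cub', '|uxhr', 'nn75']

Lazy quantifiers expand one character at a time until the remainder of the pattern can match.
Matches: at [0:6] match '|in2w|', group 1 = 'in2w'; at [7:13] match '|9cub|', group 1 = '9cub'; at [14:21] match '||uxhr|', group 1 = '|uxhr'; at [22:28] match '|nn75|', group 1 = 'nn75'.
Because there's exactly one group, `findall` drops the full match and keeps group 1 from each hit.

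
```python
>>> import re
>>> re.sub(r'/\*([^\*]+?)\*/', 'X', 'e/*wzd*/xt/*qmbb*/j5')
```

'eXxtXj5'

`sub` substitutes 'X' at each match site.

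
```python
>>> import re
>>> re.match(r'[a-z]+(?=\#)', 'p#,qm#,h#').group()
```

'p'

Lookahead/lookbehind check context without consuming it, so the matched span excludes the asserted characters.
With `match`, the pattern is implicitly anchored at the beginning.
The match spans [0:1] → 'p'.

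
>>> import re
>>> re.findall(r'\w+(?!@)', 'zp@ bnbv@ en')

A negative assertion filters positions out without eating any characters.
Scanning left to right: at [0:1] → 'z'; at [4:7] → 'bnb'; at [10:12] → 'en'.
No capturing groups, so `findall` returns the 3 full match strings.

['z', 'bnb', 'en']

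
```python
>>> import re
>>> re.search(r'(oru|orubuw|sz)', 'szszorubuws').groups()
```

`re.search` tries every starting position until one works.
The match spans [0:2] → 'sz'.
Captured: group 1 = 'sz'.

('sz',)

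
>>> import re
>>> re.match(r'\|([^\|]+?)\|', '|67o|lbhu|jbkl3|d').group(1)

'67o'

With `match`, the pattern is implicitly anchored at the beginning.
The match spans [0:5] → '|67o|'.
Captured: group 1 = '67o'.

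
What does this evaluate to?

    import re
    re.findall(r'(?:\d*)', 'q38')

['', '38', '']

The pattern matches zero or more of a digit (non-capturing group).
Walking the string: at [0:0] → ''; at [1:3] → '38'; at [3:3] → ''.
Since nothing is captured, `findall` lists the 3 matched substrings directly.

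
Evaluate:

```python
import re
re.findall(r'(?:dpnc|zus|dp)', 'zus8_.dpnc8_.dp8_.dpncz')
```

Alternation isn't longest-match — the leftmost alternative that fits at this position is chosen.
No capturing groups, so `findall` returns the 4 full match strings.

['zus', 'dpnc', 'dp', 'dpnc']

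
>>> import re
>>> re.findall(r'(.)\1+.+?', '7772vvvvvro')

['7', 'v']

After group 1 captures some text, `\1` only succeeds where that same text appears again.
With a single group, `findall` returns only what that group captured — 2 items.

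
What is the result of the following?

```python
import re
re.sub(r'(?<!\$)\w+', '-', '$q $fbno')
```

'$q $f-'

Because the assertion is negative and zero-width, positions next to the forbidden text are skipped.
Matches: at [5:8] → 'bno'.
Each match is replaced by '-'.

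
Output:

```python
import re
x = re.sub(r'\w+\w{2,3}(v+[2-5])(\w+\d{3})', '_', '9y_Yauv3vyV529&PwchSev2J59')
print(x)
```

_&PwchSev2J59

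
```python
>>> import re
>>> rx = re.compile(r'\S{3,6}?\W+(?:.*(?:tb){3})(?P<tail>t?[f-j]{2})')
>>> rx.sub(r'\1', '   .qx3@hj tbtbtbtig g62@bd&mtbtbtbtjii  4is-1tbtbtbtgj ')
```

The replacement refers to a captured group, so each match is rewritten using its own captured text.

'   tgj '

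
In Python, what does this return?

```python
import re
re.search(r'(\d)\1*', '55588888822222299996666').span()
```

The backreference `\1` re-matches whatever the first group consumed, character for character.
`re.search` tries every starting position until one works.
The match spans [0:3] → '555'.
Captured: group 1 = '5'.

(0, 3)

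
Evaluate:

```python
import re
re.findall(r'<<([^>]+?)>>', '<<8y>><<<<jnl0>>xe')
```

Scanning left to right: at [0:6] match '<<8y>>', group 1 = '8y'; at [6:16] match '<<<<jnl0>>', group 1 = '<<jnl0'.
Because there's exactly one group, `findall` drops the full match and keeps group 1 from each hit.

['8y', '<<jnl0']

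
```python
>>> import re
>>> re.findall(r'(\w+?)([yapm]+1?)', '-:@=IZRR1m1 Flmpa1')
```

The pattern matches one or more of a word character (lazy) (captured); then one or more of one of [yapm], then optionally a literal '1' (captured).
With the lazy modifier that quantifier settles for the fewest repetitions that let the rest of the pattern succeed (the atoms after it are unaffected and can still be greedy).
Walking the string: at [4:11] match 'IZRR1m1', groups = ('IZRR1', 'm1'); at [12:18] match 'Flmpa1', groups = ('Fl', 'mpa1').
Multiple groups make `findall` return tuples — one 2-tuple for each match.

[('IZRR1', 'm1'), ('Fl', 'mpa1')]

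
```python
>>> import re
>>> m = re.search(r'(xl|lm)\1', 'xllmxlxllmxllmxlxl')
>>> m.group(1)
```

'xl'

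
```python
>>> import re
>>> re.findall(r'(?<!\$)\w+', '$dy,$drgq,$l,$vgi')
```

A negative assertion filters positions out without eating any characters.
Matches: at [2:3] → 'y'; at [6:9] → 'rgq'; at [15:17] → 'gi'.
With no groups in the pattern, `findall` gives back each whole match — 3 here.

['y', 'rgq', 'gi']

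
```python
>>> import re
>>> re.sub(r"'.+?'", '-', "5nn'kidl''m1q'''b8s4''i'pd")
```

Because the quantifier is non-greedy, it stops expanding at the earliest point where the rest of the pattern can succeed.
Matches: at [3:9] → "'kidl'"; at [9:14] → "'m1q'"; at [14:21] → "''b8s4'"; at [21:24] → "'i'".
`sub` substitutes '-' at each match site.

'5nn----pd'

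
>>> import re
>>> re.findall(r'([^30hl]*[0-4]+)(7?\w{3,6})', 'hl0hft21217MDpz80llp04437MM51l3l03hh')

[('0', 'hft212'), ('17MDpz80', 'llp044'), ('3', '7MM51l3'), ('0', '3hh')]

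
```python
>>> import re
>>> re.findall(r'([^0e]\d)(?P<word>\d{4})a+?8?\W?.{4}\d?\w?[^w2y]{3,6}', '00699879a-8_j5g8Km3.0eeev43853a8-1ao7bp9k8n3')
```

With 2 capturing groups, `findall` returns a 2-tuple per match.

[('69', '9879'), ('v4', '3853')]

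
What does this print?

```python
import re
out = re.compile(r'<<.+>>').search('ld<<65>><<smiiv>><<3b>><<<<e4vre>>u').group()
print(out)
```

<<65>><<smiiv>><<3b>><<<<e4vre>>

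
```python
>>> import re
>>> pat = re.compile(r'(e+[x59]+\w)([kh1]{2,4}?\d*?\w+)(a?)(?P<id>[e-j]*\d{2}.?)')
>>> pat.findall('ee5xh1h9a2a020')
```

[('ee5xh', '1h9a2a0', '', '20')]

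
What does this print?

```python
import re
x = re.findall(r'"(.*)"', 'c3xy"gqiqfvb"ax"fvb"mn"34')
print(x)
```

One capturing group, so `findall` returns just the captured substring from the one match — 1 in all.

['gqiqfvb"ax"fvb"mn']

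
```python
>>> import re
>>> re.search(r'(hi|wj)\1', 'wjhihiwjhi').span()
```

(2, 6)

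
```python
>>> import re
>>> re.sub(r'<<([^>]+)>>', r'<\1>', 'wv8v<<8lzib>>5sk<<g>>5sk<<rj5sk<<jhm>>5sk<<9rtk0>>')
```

`\1` in the replacement pulls in group 1's text for each match.

'wv8v<8lzib>5sk<g>5sk<rj5sk<<jhm>5sk<9rtk0>'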